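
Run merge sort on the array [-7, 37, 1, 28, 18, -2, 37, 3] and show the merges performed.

Divide and conquer:
  Merge [-7] + [37] -> [-7, 37]
  Merge [1] + [28] -> [1, 28]
  Merge [-7, 37] + [1, 28] -> [-7, 1, 28, 37]
  Merge [18] + [-2] -> [-2, 18]
  Merge [37] + [3] -> [3, 37]
  Merge [-2, 18] + [3, 37] -> [-2, 3, 18, 37]
  Merge [-7, 1, 28, 37] + [-2, 3, 18, 37] -> [-7, -2, 1, 3, 18, 28, 37, 37]


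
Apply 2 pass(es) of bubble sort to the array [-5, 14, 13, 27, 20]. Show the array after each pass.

After pass 1: [-5, 13, 14, 20, 27] (2 swaps)
After pass 2: [-5, 13, 14, 20, 27] (0 swaps)
Total swaps: 2


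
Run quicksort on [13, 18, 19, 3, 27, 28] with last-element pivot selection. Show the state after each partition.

Partition 1: pivot=28 at index 5 -> [13, 18, 19, 3, 27, 28]
Partition 2: pivot=27 at index 4 -> [13, 18, 19, 3, 27, 28]
Partition 3: pivot=3 at index 0 -> [3, 18, 19, 13, 27, 28]
Partition 4: pivot=13 at index 1 -> [3, 13, 19, 18, 27, 28]
Partition 5: pivot=18 at index 2 -> [3, 13, 18, 19, 27, 28]


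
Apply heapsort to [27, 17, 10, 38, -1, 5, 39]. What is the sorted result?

Build heap: [39, 38, 27, 17, -1, 5, 10]
Extract 39: [38, 17, 27, 10, -1, 5, 39]
Extract 38: [27, 17, 5, 10, -1, 38, 39]
Extract 27: [17, 10, 5, -1, 27, 38, 39]
Extract 17: [10, -1, 5, 17, 27, 38, 39]
Extract 10: [5, -1, 10, 17, 27, 38, 39]
Extract 5: [-1, 5, 10, 17, 27, 38, 39]


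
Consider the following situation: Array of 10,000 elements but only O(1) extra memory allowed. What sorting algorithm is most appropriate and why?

Best choice: Heapsort
Reason: Heapsort rearranges the array in place using O(1) auxiliary space and still guarantees O(n log n) time; quicksort partitions in place but needs Theta(log n) stack space for recursion (O(n) in the worst case), and mergesort requires O(n) auxiliary space


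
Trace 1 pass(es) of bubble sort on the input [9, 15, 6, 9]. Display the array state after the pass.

After pass 1: [9, 6, 9, 15] (2 swaps)
Total swaps: 2


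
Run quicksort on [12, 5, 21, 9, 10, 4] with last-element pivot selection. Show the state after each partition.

Partition 1: pivot=4 at index 0 -> [4, 5, 21, 9, 10, 12]
Partition 2: pivot=12 at index 4 -> [4, 5, 9, 10, 12, 21]
Partition 3: pivot=10 at index 3 -> [4, 5, 9, 10, 12, 21]
Partition 4: pivot=9 at index 2 -> [4, 5, 9, 10, 12, 21]


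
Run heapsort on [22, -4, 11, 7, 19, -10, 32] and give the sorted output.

Build heap: [32, 19, 22, 7, -4, -10, 11]
Extract 32: [22, 19, 11, 7, -4, -10, 32]
Extract 22: [19, 7, 11, -10, -4, 22, 32]
Extract 19: [11, 7, -4, -10, 19, 22, 32]
Extract 11: [7, -10, -4, 11, 19, 22, 32]
Extract 7: [-4, -10, 7, 11, 19, 22, 32]
Extract -4: [-10, -4, 7, 11, 19, 22, 32]


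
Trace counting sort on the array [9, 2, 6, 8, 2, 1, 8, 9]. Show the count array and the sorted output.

Count array: [0, 1, 2, 0, 0, 0, 1, 0, 2, 2]
(count[i] = number of elements equal to i)
Cumulative count: [0, 1, 3, 3, 3, 3, 4, 4, 6, 8]
Sorted: [1, 2, 2, 6, 8, 8, 9, 9]


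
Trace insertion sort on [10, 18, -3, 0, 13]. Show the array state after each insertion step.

First element 10 is already 'sorted'
Insert 18: shifted 0 elements -> [10, 18, -3, 0, 13]
Insert -3: shifted 2 elements -> [-3, 10, 18, 0, 13]
Insert 0: shifted 2 elements -> [-3, 0, 10, 18, 13]
Insert 13: shifted 1 elements -> [-3, 0, 10, 13, 18]


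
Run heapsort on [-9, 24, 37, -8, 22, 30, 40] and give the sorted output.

Build heap: [40, 24, 37, -8, 22, 30, -9]
Extract 40: [37, 24, 30, -8, 22, -9, 40]
Extract 37: [30, 24, -9, -8, 22, 37, 40]
Extract 30: [24, 22, -9, -8, 30, 37, 40]
Extract 24: [22, -8, -9, 24, 30, 37, 40]
Extract 22: [-8, -9, 22, 24, 30, 37, 40]
Extract -8: [-9, -8, 22, 24, 30, 37, 40]


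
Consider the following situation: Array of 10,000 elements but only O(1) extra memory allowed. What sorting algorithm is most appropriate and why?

Best choice: Heapsort
Reason: Heapsort rearranges the array in place using O(1) auxiliary space and still guarantees O(n log n) time; quicksort partitions in place but needs Theta(log n) stack space for recursion (O(n) in the worst case), and mergesort requires O(n) auxiliary space


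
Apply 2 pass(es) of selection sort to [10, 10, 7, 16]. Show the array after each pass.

Pass 1: Select minimum 7 at index 2, swap -> [7, 10, 10, 16]
Pass 2: Select minimum 10 at index 1, swap -> [7, 10, 10, 16]


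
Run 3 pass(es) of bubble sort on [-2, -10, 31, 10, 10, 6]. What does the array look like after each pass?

After pass 1: [-10, -2, 10, 10, 6, 31] (4 swaps)
After pass 2: [-10, -2, 10, 6, 10, 31] (1 swaps)
After pass 3: [-10, -2, 6, 10, 10, 31] (1 swaps)
Total swaps: 6


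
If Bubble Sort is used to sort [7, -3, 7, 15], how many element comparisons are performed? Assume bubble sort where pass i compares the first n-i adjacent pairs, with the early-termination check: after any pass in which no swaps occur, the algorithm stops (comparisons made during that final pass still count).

Pass 1: compare adjacent pairs (0,1)..(2,3) = 3 comparison(s), 1 swap(s) -> [-3, 7, 7, 15]
Pass 2: compare adjacent pairs (0,1)..(1,2) = 2 comparison(s), 0 swap(s) -> [-3, 7, 7, 15]
No swaps in this pass, so bubble sort stops here.
Total comparisons: 3 + 2 = 5


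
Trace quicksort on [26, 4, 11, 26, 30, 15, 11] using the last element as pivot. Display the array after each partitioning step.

Partition 1: pivot=11 at index 2 -> [4, 11, 11, 26, 30, 15, 26]
Partition 2: pivot=11 at index 1 -> [4, 11, 11, 26, 30, 15, 26]
Partition 3: pivot=26 at index 5 -> [4, 11, 11, 26, 15, 26, 30]
Partition 4: pivot=15 at index 3 -> [4, 11, 11, 15, 26, 26, 30]


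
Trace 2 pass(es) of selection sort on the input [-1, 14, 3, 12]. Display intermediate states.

Pass 1: Select minimum -1 at index 0, swap -> [-1, 14, 3, 12]
Pass 2: Select minimum 3 at index 2, swap -> [-1, 3, 14, 12]


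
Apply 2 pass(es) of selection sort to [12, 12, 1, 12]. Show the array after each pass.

Pass 1: Select minimum 1 at index 2, swap -> [1, 12, 12, 12]
Pass 2: Select minimum 12 at index 1, swap -> [1, 12, 12, 12]


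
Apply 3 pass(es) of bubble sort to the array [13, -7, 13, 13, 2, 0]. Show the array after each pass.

After pass 1: [-7, 13, 13, 2, 0, 13] (3 swaps)
After pass 2: [-7, 13, 2, 0, 13, 13] (2 swaps)
After pass 3: [-7, 2, 0, 13, 13, 13] (2 swaps)
Total swaps: 7


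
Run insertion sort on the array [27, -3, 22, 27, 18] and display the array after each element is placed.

First element 27 is already 'sorted'
Insert -3: shifted 1 elements -> [-3, 27, 22, 27, 18]
Insert 22: shifted 1 elements -> [-3, 22, 27, 27, 18]
Insert 27: shifted 0 elements -> [-3, 22, 27, 27, 18]
Insert 18: shifted 3 elements -> [-3, 18, 22, 27, 27]


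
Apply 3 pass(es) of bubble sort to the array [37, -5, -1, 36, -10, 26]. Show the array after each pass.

After pass 1: [-5, -1, 36, -10, 26, 37] (5 swaps)
After pass 2: [-5, -1, -10, 26, 36, 37] (2 swaps)
After pass 3: [-5, -10, -1, 26, 36, 37] (1 swaps)
Total swaps: 8


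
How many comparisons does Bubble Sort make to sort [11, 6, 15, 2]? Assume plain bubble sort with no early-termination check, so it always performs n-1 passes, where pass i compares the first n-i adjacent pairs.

Pass 1: compare adjacent pairs (0,1)..(2,3) = 3 comparison(s), 2 swap(s) -> [6, 11, 2, 15]
Pass 2: compare adjacent pairs (0,1)..(1,2) = 2 comparison(s), 1 swap(s) -> [6, 2, 11, 15]
Pass 3: compare adjacent pairs (0,1)..(0,1) = 1 comparison(s), 1 swap(s) -> [2, 6, 11, 15]
Total comparisons: 3 + 2 + 1 = 6


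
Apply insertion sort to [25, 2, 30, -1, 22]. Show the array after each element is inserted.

First element 25 is already 'sorted'
Insert 2: shifted 1 elements -> [2, 25, 30, -1, 22]
Insert 30: shifted 0 elements -> [2, 25, 30, -1, 22]
Insert -1: shifted 3 elements -> [-1, 2, 25, 30, 22]
Insert 22: shifted 2 elements -> [-1, 2, 22, 25, 30]


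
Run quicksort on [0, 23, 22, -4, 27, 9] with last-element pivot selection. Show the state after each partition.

Partition 1: pivot=9 at index 2 -> [0, -4, 9, 23, 27, 22]
Partition 2: pivot=-4 at index 0 -> [-4, 0, 9, 23, 27, 22]
Partition 3: pivot=22 at index 3 -> [-4, 0, 9, 22, 27, 23]
Partition 4: pivot=23 at index 4 -> [-4, 0, 9, 22, 23, 27]


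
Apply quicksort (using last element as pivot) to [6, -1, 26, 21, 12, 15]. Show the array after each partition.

Partition 1: pivot=15 at index 3 -> [6, -1, 12, 15, 26, 21]
Partition 2: pivot=12 at index 2 -> [6, -1, 12, 15, 26, 21]
Partition 3: pivot=-1 at index 0 -> [-1, 6, 12, 15, 26, 21]
Partition 4: pivot=21 at index 4 -> [-1, 6, 12, 15, 21, 26]


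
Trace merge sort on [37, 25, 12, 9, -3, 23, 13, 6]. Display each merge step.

Divide and conquer:
  Merge [37] + [25] -> [25, 37]
  Merge [12] + [9] -> [9, 12]
  Merge [25, 37] + [9, 12] -> [9, 12, 25, 37]
  Merge [-3] + [23] -> [-3, 23]
  Merge [13] + [6] -> [6, 13]
  Merge [-3, 23] + [6, 13] -> [-3, 6, 13, 23]
  Merge [9, 12, 25, 37] + [-3, 6, 13, 23] -> [-3, 6, 9, 12, 13, 23, 25, 37]


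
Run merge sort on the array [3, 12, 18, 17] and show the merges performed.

Divide and conquer:
  Merge [3] + [12] -> [3, 12]
  Merge [18] + [17] -> [17, 18]
  Merge [3, 12] + [17, 18] -> [3, 12, 17, 18]


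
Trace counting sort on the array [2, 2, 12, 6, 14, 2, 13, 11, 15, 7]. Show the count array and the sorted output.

Count array: [0, 0, 3, 0, 0, 0, 1, 1, 0, 0, 0, 1, 1, 1, 1, 1]
(count[i] = number of elements equal to i)
Cumulative count: [0, 0, 3, 3, 3, 3, 4, 5, 5, 5, 5, 6, 7, 8, 9, 10]
Sorted: [2, 2, 2, 6, 7, 11, 12, 13, 14, 15]


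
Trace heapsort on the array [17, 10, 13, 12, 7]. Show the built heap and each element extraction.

Build heap: [17, 12, 13, 10, 7]
Extract 17: [13, 12, 7, 10, 17]
Extract 13: [12, 10, 7, 13, 17]
Extract 12: [10, 7, 12, 13, 17]
Extract 10: [7, 10, 12, 13, 17]


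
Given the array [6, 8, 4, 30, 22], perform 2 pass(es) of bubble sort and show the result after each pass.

After pass 1: [6, 4, 8, 22, 30] (2 swaps)
After pass 2: [4, 6, 8, 22, 30] (1 swaps)
Total swaps: 3


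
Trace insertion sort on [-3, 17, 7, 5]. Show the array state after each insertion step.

First element -3 is already 'sorted'
Insert 17: shifted 0 elements -> [-3, 17, 7, 5]
Insert 7: shifted 1 elements -> [-3, 7, 17, 5]
Insert 5: shifted 2 elements -> [-3, 5, 7, 17]


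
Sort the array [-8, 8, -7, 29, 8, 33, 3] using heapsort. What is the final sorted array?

Build heap: [33, 29, 3, 8, 8, -7, -8]
Extract 33: [29, 8, 3, -8, 8, -7, 33]
Extract 29: [8, 8, 3, -8, -7, 29, 33]
Extract 8: [8, -7, 3, -8, 8, 29, 33]
Extract 8: [3, -7, -8, 8, 8, 29, 33]
Extract 3: [-7, -8, 3, 8, 8, 29, 33]
Extract -7: [-8, -7, 3, 8, 8, 29, 33]


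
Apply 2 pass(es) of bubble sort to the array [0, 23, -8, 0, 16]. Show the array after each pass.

After pass 1: [0, -8, 0, 16, 23] (3 swaps)
After pass 2: [-8, 0, 0, 16, 23] (1 swaps)
Total swaps: 4


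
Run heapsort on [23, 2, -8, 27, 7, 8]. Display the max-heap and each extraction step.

Build heap: [27, 23, 8, 2, 7, -8]
Extract 27: [23, 7, 8, 2, -8, 27]
Extract 23: [8, 7, -8, 2, 23, 27]
Extract 8: [7, 2, -8, 8, 23, 27]
Extract 7: [2, -8, 7, 8, 23, 27]
Extract 2: [-8, 2, 7, 8, 23, 27]


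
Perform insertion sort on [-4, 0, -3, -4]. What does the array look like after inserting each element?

First element -4 is already 'sorted'
Insert 0: shifted 0 elements -> [-4, 0, -3, -4]
Insert -3: shifted 1 elements -> [-4, -3, 0, -4]
Insert -4: shifted 2 elements -> [-4, -4, -3, 0]


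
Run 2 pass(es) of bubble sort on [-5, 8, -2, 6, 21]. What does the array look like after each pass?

After pass 1: [-5, -2, 6, 8, 21] (2 swaps)
After pass 2: [-5, -2, 6, 8, 21] (0 swaps)
Total swaps: 2


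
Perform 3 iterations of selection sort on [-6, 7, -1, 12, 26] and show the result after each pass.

Pass 1: Select minimum -6 at index 0, swap -> [-6, 7, -1, 12, 26]
Pass 2: Select minimum -1 at index 2, swap -> [-6, -1, 7, 12, 26]
Pass 3: Select minimum 7 at index 2, swap -> [-6, -1, 7, 12, 26]


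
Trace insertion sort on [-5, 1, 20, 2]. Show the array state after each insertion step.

First element -5 is already 'sorted'
Insert 1: shifted 0 elements -> [-5, 1, 20, 2]
Insert 20: shifted 0 elements -> [-5, 1, 20, 2]
Insert 2: shifted 1 elements -> [-5, 1, 2, 20]


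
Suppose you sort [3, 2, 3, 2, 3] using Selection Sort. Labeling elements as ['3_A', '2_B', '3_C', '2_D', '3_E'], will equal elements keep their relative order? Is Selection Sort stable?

Trace Selection Sort on the labeled array (the key is the number; the letter only tracks identity):
  Pass 1: minimum of unsorted part is 2_B at index 1; swap it with 3_A at index 0 -> [2_B, 3_A, 3_C, 2_D, 3_E]
  Pass 2: minimum of unsorted part is 2_D at index 3; swap it with 3_A at index 1 -> [2_B, 2_D, 3_C, 3_A, 3_E]
  Pass 3: minimum 3_C is already at index 2; no swap -> [2_B, 2_D, 3_C, 3_A, 3_E]
  Pass 4: minimum 3_A is already at index 3; no swap -> [2_B, 2_D, 3_C, 3_A, 3_E]
Final order: [2_B, 2_D, 3_C, 3_A, 3_E]
Equal keys:
  value 2: originally 2_B, 2_D; after sorting 2_B, 2_D -> order preserved
  value 3: originally 3_A, 3_C, 3_E; after sorting 3_C, 3_A, 3_E -> order changed
Equal keys were reordered, so Selection Sort is not stable: the long-range swap that moves the minimum into place can carry an element past an equal key. (One such input is enough; an unstable sort may happen to preserve order on other inputs, but it gives no guarantee.)
Answer: Not stable


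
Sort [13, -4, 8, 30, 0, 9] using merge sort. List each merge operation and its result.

Divide and conquer:
  Merge [-4] + [8] -> [-4, 8]
  Merge [13] + [-4, 8] -> [-4, 8, 13]
  Merge [0] + [9] -> [0, 9]
  Merge [30] + [0, 9] -> [0, 9, 30]
  Merge [-4, 8, 13] + [0, 9, 30] -> [-4, 0, 8, 9, 13, 30]


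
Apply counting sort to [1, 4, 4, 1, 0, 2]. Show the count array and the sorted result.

Count array: [1, 2, 1, 0, 2]
(count[i] = number of elements equal to i)
Cumulative count: [1, 3, 4, 4, 6]
Sorted: [0, 1, 1, 2, 4, 4]


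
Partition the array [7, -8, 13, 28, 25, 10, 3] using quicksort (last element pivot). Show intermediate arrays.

Partition 1: pivot=3 at index 1 -> [-8, 3, 13, 28, 25, 10, 7]
Partition 2: pivot=7 at index 2 -> [-8, 3, 7, 28, 25, 10, 13]
Partition 3: pivot=13 at index 4 -> [-8, 3, 7, 10, 13, 28, 25]
Partition 4: pivot=25 at index 5 -> [-8, 3, 7, 10, 13, 25, 28]


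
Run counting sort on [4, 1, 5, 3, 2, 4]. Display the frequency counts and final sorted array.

Count array: [0, 1, 1, 1, 2, 1]
(count[i] = number of elements equal to i)
Cumulative count: [0, 1, 2, 3, 5, 6]
Sorted: [1, 2, 3, 4, 4, 5]


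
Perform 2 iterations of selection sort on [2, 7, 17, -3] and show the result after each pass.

Pass 1: Select minimum -3 at index 3, swap -> [-3, 7, 17, 2]
Pass 2: Select minimum 2 at index 3, swap -> [-3, 2, 17, 7]


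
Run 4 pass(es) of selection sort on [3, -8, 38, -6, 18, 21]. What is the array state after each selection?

Pass 1: Select minimum -8 at index 1, swap -> [-8, 3, 38, -6, 18, 21]
Pass 2: Select minimum -6 at index 3, swap -> [-8, -6, 38, 3, 18, 21]
Pass 3: Select minimum 3 at index 3, swap -> [-8, -6, 3, 38, 18, 21]
Pass 4: Select minimum 18 at index 4, swap -> [-8, -6, 3, 18, 38, 21]


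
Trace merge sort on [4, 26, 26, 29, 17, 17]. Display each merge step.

Divide and conquer:
  Merge [26] + [26] -> [26, 26]
  Merge [4] + [26, 26] -> [4, 26, 26]
  Merge [17] + [17] -> [17, 17]
  Merge [29] + [17, 17] -> [17, 17, 29]
  Merge [4, 26, 26] + [17, 17, 29] -> [4, 17, 17, 26, 26, 29]


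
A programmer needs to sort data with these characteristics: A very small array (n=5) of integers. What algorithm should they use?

Best choice: Insertion sort
Reason: For tiny inputs the O(n^2) overhead is negligible and insertion sort has minimal constant factors


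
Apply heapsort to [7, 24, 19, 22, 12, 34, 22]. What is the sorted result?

Build heap: [34, 24, 22, 22, 12, 19, 7]
Extract 34: [24, 22, 22, 7, 12, 19, 34]
Extract 24: [22, 19, 22, 7, 12, 24, 34]
Extract 22: [22, 19, 12, 7, 22, 24, 34]
Extract 22: [19, 7, 12, 22, 22, 24, 34]
Extract 19: [12, 7, 19, 22, 22, 24, 34]
Extract 12: [7, 12, 19, 22, 22, 24, 34]


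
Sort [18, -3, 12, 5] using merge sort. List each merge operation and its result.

Divide and conquer:
  Merge [18] + [-3] -> [-3, 18]
  Merge [12] + [5] -> [5, 12]
  Merge [-3, 18] + [5, 12] -> [-3, 5, 12, 18]


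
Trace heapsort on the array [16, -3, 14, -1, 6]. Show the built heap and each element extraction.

Build heap: [16, 6, 14, -1, -3]
Extract 16: [14, 6, -3, -1, 16]
Extract 14: [6, -1, -3, 14, 16]
Extract 6: [-1, -3, 6, 14, 16]
Extract -1: [-3, -1, 6, 14, 16]


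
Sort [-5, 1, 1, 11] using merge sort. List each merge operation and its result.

Divide and conquer:
  Merge [-5] + [1] -> [-5, 1]
  Merge [1] + [11] -> [1, 11]
  Merge [-5, 1] + [1, 11] -> [-5, 1, 1, 11]


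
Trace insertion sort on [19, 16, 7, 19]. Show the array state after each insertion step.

First element 19 is already 'sorted'
Insert 16: shifted 1 elements -> [16, 19, 7, 19]
Insert 7: shifted 2 elements -> [7, 16, 19, 19]
Insert 19: shifted 0 elements -> [7, 16, 19, 19]


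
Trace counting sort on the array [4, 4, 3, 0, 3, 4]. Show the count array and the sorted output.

Count array: [1, 0, 0, 2, 3]
(count[i] = number of elements equal to i)
Cumulative count: [1, 1, 1, 3, 6]
Sorted: [0, 3, 3, 4, 4, 4]


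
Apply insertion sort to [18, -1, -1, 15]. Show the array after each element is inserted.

First element 18 is already 'sorted'
Insert -1: shifted 1 elements -> [-1, 18, -1, 15]
Insert -1: shifted 1 elements -> [-1, -1, 18, 15]
Insert 15: shifted 1 elements -> [-1, -1, 15, 18]


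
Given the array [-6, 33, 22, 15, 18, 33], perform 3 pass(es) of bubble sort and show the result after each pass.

After pass 1: [-6, 22, 15, 18, 33, 33] (3 swaps)
After pass 2: [-6, 15, 18, 22, 33, 33] (2 swaps)
After pass 3: [-6, 15, 18, 22, 33, 33] (0 swaps)
Total swaps: 5


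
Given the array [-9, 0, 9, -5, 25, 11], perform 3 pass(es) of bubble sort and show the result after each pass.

After pass 1: [-9, 0, -5, 9, 11, 25] (2 swaps)
After pass 2: [-9, -5, 0, 9, 11, 25] (1 swaps)
After pass 3: [-9, -5, 0, 9, 11, 25] (0 swaps)
Total swaps: 3


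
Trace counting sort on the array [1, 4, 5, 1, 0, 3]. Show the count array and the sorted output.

Count array: [1, 2, 0, 1, 1, 1]
(count[i] = number of elements equal to i)
Cumulative count: [1, 3, 3, 4, 5, 6]
Sorted: [0, 1, 1, 3, 4, 5]


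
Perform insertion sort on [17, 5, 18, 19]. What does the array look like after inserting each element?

First element 17 is already 'sorted'
Insert 5: shifted 1 elements -> [5, 17, 18, 19]
Insert 18: shifted 0 elements -> [5, 17, 18, 19]
Insert 19: shifted 0 elements -> [5, 17, 18, 19]


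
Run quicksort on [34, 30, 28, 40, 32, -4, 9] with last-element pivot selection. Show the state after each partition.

Partition 1: pivot=9 at index 1 -> [-4, 9, 28, 40, 32, 34, 30]
Partition 2: pivot=30 at index 3 -> [-4, 9, 28, 30, 32, 34, 40]
Partition 3: pivot=40 at index 6 -> [-4, 9, 28, 30, 32, 34, 40]
Partition 4: pivot=34 at index 5 -> [-4, 9, 28, 30, 32, 34, 40]


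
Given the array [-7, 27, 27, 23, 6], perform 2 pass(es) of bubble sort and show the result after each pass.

After pass 1: [-7, 27, 23, 6, 27] (2 swaps)
After pass 2: [-7, 23, 6, 27, 27] (2 swaps)
Total swaps: 4


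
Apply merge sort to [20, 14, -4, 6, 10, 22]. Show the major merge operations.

Divide and conquer:
  Merge [14] + [-4] -> [-4, 14]
  Merge [20] + [-4, 14] -> [-4, 14, 20]
  Merge [10] + [22] -> [10, 22]
  Merge [6] + [10, 22] -> [6, 10, 22]
  Merge [-4, 14, 20] + [6, 10, 22] -> [-4, 6, 10, 14, 20, 22]


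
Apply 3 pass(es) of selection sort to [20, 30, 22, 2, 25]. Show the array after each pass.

Pass 1: Select minimum 2 at index 3, swap -> [2, 30, 22, 20, 25]
Pass 2: Select minimum 20 at index 3, swap -> [2, 20, 22, 30, 25]
Pass 3: Select minimum 22 at index 2, swap -> [2, 20, 22, 30, 25]


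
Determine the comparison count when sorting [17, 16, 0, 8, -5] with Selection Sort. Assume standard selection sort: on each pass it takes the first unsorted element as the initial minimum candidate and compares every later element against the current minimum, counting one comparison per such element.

Pass 1: scan indices 1..4 for the minimum = 4 comparison(s); min is -5, place at index 0 -> [-5, 16, 0, 8, 17]
Pass 2: scan indices 2..4 for the minimum = 3 comparison(s); min is 0, place at index 1 -> [-5, 0, 16, 8, 17]
Pass 3: scan indices 3..4 for the minimum = 2 comparison(s); min is 8, place at index 2 -> [-5, 0, 8, 16, 17]
Pass 4: scan indices 4..4 for the minimum = 1 comparison(s); min is 16, place at index 3 -> [-5, 0, 8, 16, 17]
Selection sort always scans the whole unsorted suffix, so the count is (n-1) + (n-2) + ... + 1 = n(n-1)/2 = 5*4/2 = 10 regardless of the input order.
Total comparisons: 4 + 3 + 2 + 1 = 10


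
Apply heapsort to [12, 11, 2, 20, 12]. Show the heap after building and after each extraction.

Build heap: [20, 12, 2, 11, 12]
Extract 20: [12, 12, 2, 11, 20]
Extract 12: [12, 11, 2, 12, 20]
Extract 12: [11, 2, 12, 12, 20]
Extract 11: [2, 11, 12, 12, 20]


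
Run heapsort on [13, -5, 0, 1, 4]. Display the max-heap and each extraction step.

Build heap: [13, 4, 0, 1, -5]
Extract 13: [4, 1, 0, -5, 13]
Extract 4: [1, -5, 0, 4, 13]
Extract 1: [0, -5, 1, 4, 13]
Extract 0: [-5, 0, 1, 4, 13]


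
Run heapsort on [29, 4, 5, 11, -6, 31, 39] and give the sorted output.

Build heap: [39, 11, 31, 4, -6, 29, 5]
Extract 39: [31, 11, 29, 4, -6, 5, 39]
Extract 31: [29, 11, 5, 4, -6, 31, 39]
Extract 29: [11, 4, 5, -6, 29, 31, 39]
Extract 11: [5, 4, -6, 11, 29, 31, 39]
Extract 5: [4, -6, 5, 11, 29, 31, 39]
Extract 4: [-6, 4, 5, 11, 29, 31, 39]


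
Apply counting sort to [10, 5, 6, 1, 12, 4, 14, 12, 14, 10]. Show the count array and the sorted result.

Count array: [0, 1, 0, 0, 1, 1, 1, 0, 0, 0, 2, 0, 2, 0, 2]
(count[i] = number of elements equal to i)
Cumulative count: [0, 1, 1, 1, 2, 3, 4, 4, 4, 4, 6, 6, 8, 8, 10]
Sorted: [1, 4, 5, 6, 10, 10, 12, 12, 14, 14]


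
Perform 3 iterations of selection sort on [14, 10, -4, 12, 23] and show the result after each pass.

Pass 1: Select minimum -4 at index 2, swap -> [-4, 10, 14, 12, 23]
Pass 2: Select minimum 10 at index 1, swap -> [-4, 10, 14, 12, 23]
Pass 3: Select minimum 12 at index 3, swap -> [-4, 10, 12, 14, 23]


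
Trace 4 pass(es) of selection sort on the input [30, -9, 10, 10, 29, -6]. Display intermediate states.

Pass 1: Select minimum -9 at index 1, swap -> [-9, 30, 10, 10, 29, -6]
Pass 2: Select minimum -6 at index 5, swap -> [-9, -6, 10, 10, 29, 30]
Pass 3: Select minimum 10 at index 2, swap -> [-9, -6, 10, 10, 29, 30]
Pass 4: Select minimum 10 at index 3, swap -> [-9, -6, 10, 10, 29, 30]


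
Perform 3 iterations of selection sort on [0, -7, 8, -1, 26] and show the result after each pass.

Pass 1: Select minimum -7 at index 1, swap -> [-7, 0, 8, -1, 26]
Pass 2: Select minimum -1 at index 3, swap -> [-7, -1, 8, 0, 26]
Pass 3: Select minimum 0 at index 3, swap -> [-7, -1, 0, 8, 26]


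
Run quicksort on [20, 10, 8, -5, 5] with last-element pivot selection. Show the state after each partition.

Partition 1: pivot=5 at index 1 -> [-5, 5, 8, 20, 10]
Partition 2: pivot=10 at index 3 -> [-5, 5, 8, 10, 20]


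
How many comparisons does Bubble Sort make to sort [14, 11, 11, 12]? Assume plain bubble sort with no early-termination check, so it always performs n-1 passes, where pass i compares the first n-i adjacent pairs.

Pass 1: compare adjacent pairs (0,1)..(2,3) = 3 comparison(s), 3 swap(s) -> [11, 11, 12, 14]
Pass 2: compare adjacent pairs (0,1)..(1,2) = 2 comparison(s), 0 swap(s) -> [11, 11, 12, 14]
Pass 3: compare adjacent pairs (0,1)..(0,1) = 1 comparison(s), 0 swap(s) -> [11, 11, 12, 14]
Total comparisons: 3 + 2 + 1 = 6


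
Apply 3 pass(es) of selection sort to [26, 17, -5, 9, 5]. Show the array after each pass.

Pass 1: Select minimum -5 at index 2, swap -> [-5, 17, 26, 9, 5]
Pass 2: Select minimum 5 at index 4, swap -> [-5, 5, 26, 9, 17]
Pass 3: Select minimum 9 at index 3, swap -> [-5, 5, 9, 26, 17]


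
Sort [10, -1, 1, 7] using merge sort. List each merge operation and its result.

Divide and conquer:
  Merge [10] + [-1] -> [-1, 10]
  Merge [1] + [7] -> [1, 7]
  Merge [-1, 10] + [1, 7] -> [-1, 1, 7, 10]


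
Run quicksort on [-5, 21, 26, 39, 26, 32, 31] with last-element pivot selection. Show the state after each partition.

Partition 1: pivot=31 at index 4 -> [-5, 21, 26, 26, 31, 32, 39]
Partition 2: pivot=26 at index 3 -> [-5, 21, 26, 26, 31, 32, 39]
Partition 3: pivot=26 at index 2 -> [-5, 21, 26, 26, 31, 32, 39]
Partition 4: pivot=21 at index 1 -> [-5, 21, 26, 26, 31, 32, 39]
Partition 5: pivot=39 at index 6 -> [-5, 21, 26, 26, 31, 32, 39]


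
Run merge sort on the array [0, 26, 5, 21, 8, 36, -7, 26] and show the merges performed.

Divide and conquer:
  Merge [0] + [26] -> [0, 26]
  Merge [5] + [21] -> [5, 21]
  Merge [0, 26] + [5, 21] -> [0, 5, 21, 26]
  Merge [8] + [36] -> [8, 36]
  Merge [-7] + [26] -> [-7, 26]
  Merge [8, 36] + [-7, 26] -> [-7, 8, 26, 36]
  Merge [0, 5, 21, 26] + [-7, 8, 26, 36] -> [-7, 0, 5, 8, 21, 26, 26, 36]


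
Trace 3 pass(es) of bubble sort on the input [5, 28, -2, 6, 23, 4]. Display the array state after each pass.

After pass 1: [5, -2, 6, 23, 4, 28] (4 swaps)
After pass 2: [-2, 5, 6, 4, 23, 28] (2 swaps)
After pass 3: [-2, 5, 4, 6, 23, 28] (1 swaps)
Total swaps: 7


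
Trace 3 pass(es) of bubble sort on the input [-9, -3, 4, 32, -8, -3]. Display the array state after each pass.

After pass 1: [-9, -3, 4, -8, -3, 32] (2 swaps)
After pass 2: [-9, -3, -8, -3, 4, 32] (2 swaps)
After pass 3: [-9, -8, -3, -3, 4, 32] (1 swaps)
Total swaps: 5


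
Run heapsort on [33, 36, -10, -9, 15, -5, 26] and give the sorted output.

Build heap: [36, 33, 26, -9, 15, -5, -10]
Extract 36: [33, 15, 26, -9, -10, -5, 36]
Extract 33: [26, 15, -5, -9, -10, 33, 36]
Extract 26: [15, -9, -5, -10, 26, 33, 36]
Extract 15: [-5, -9, -10, 15, 26, 33, 36]
Extract -5: [-9, -10, -5, 15, 26, 33, 36]
Extract -9: [-10, -9, -5, 15, 26, 33, 36]


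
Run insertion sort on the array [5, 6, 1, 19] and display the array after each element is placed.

First element 5 is already 'sorted'
Insert 6: shifted 0 elements -> [5, 6, 1, 19]
Insert 1: shifted 2 elements -> [1, 5, 6, 19]
Insert 19: shifted 0 elements -> [1, 5, 6, 19]


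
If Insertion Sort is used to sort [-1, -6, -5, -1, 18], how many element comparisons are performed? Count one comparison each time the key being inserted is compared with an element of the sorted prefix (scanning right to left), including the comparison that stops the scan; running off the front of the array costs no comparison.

Insert -6: -1 > -6 (shift), reached front = 1 comparison(s) -> [-6, -1, -5, -1, 18]
Insert -5: -1 > -5 (shift), -6 <= -5 (stop) = 2 comparison(s) -> [-6, -5, -1, -1, 18]
Insert -1: -1 <= -1 (stop) = 1 comparison(s) -> [-6, -5, -1, -1, 18]
Insert 18: -1 <= 18 (stop) = 1 comparison(s) -> [-6, -5, -1, -1, 18]
Total comparisons: 1 + 2 + 1 + 1 = 5


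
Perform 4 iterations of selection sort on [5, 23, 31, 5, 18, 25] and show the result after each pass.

Pass 1: Select minimum 5 at index 0, swap -> [5, 23, 31, 5, 18, 25]
Pass 2: Select minimum 5 at index 3, swap -> [5, 5, 31, 23, 18, 25]
Pass 3: Select minimum 18 at index 4, swap -> [5, 5, 18, 23, 31, 25]
Pass 4: Select minimum 23 at index 3, swap -> [5, 5, 18, 23, 31, 25]


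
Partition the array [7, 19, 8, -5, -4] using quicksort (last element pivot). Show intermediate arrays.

Partition 1: pivot=-4 at index 1 -> [-5, -4, 8, 7, 19]
Partition 2: pivot=19 at index 4 -> [-5, -4, 8, 7, 19]
Partition 3: pivot=7 at index 2 -> [-5, -4, 7, 8, 19]


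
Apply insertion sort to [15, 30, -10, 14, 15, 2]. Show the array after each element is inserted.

First element 15 is already 'sorted'
Insert 30: shifted 0 elements -> [15, 30, -10, 14, 15, 2]
Insert -10: shifted 2 elements -> [-10, 15, 30, 14, 15, 2]
Insert 14: shifted 2 elements -> [-10, 14, 15, 30, 15, 2]
Insert 15: shifted 1 elements -> [-10, 14, 15, 15, 30, 2]
Insert 2: shifted 4 elements -> [-10, 2, 14, 15, 15, 30]


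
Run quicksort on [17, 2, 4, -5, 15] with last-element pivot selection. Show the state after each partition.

Partition 1: pivot=15 at index 3 -> [2, 4, -5, 15, 17]
Partition 2: pivot=-5 at index 0 -> [-5, 4, 2, 15, 17]
Partition 3: pivot=2 at index 1 -> [-5, 2, 4, 15, 17]


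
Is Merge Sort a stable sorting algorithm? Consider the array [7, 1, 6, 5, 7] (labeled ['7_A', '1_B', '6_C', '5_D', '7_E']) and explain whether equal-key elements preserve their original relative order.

Trace Merge Sort on the labeled array (the key is the number; the letter only tracks identity):
  Merge [7_A] + [1_B] -> [1_B, 7_A]
  Merge [5_D] + [7_E] -> [5_D, 7_E]
  Merge [6_C] + [5_D, 7_E] -> [5_D, 6_C, 7_E]
  Merge [1_B, 7_A] + [5_D, 6_C, 7_E] -> [1_B, 5_D, 6_C, 7_A, 7_E]
Final order: [1_B, 5_D, 6_C, 7_A, 7_E]
Equal keys:
  value 7: originally 7_A, 7_E; after sorting 7_A, 7_E -> order preserved
All equal keys kept their original relative order. Merge Sort is stable: when the heads of the two halves are equal the merge takes from the left half first.
Answer: Stable


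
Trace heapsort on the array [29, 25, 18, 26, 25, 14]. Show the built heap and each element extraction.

Build heap: [29, 26, 18, 25, 25, 14]
Extract 29: [26, 25, 18, 14, 25, 29]
Extract 26: [25, 25, 18, 14, 26, 29]
Extract 25: [25, 14, 18, 25, 26, 29]
Extract 25: [18, 14, 25, 25, 26, 29]
Extract 18: [14, 18, 25, 25, 26, 29]


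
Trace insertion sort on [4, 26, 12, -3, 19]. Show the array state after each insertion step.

First element 4 is already 'sorted'
Insert 26: shifted 0 elements -> [4, 26, 12, -3, 19]
Insert 12: shifted 1 elements -> [4, 12, 26, -3, 19]
Insert -3: shifted 3 elements -> [-3, 4, 12, 26, 19]
Insert 19: shifted 1 elements -> [-3, 4, 12, 19, 26]


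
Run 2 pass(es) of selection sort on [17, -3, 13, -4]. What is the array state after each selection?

Pass 1: Select minimum -4 at index 3, swap -> [-4, -3, 13, 17]
Pass 2: Select minimum -3 at index 1, swap -> [-4, -3, 13, 17]


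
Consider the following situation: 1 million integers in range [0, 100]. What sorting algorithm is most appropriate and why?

Best choice: Counting sort
Reason: O(n + k) where k=100 is small; linear time beats O(n log n)


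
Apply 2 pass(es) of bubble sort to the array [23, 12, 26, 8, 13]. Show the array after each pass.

After pass 1: [12, 23, 8, 13, 26] (3 swaps)
After pass 2: [12, 8, 13, 23, 26] (2 swaps)
Total swaps: 5


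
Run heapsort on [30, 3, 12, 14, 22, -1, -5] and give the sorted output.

Build heap: [30, 22, 12, 14, 3, -1, -5]
Extract 30: [22, 14, 12, -5, 3, -1, 30]
Extract 22: [14, 3, 12, -5, -1, 22, 30]
Extract 14: [12, 3, -1, -5, 14, 22, 30]
Extract 12: [3, -5, -1, 12, 14, 22, 30]
Extract 3: [-1, -5, 3, 12, 14, 22, 30]
Extract -1: [-5, -1, 3, 12, 14, 22, 30]


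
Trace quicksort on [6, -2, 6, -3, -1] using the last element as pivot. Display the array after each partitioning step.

Partition 1: pivot=-1 at index 2 -> [-2, -3, -1, 6, 6]
Partition 2: pivot=-3 at index 0 -> [-3, -2, -1, 6, 6]
Partition 3: pivot=6 at index 4 -> [-3, -2, -1, 6, 6]


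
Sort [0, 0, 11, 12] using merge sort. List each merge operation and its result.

Divide and conquer:
  Merge [0] + [0] -> [0, 0]
  Merge [11] + [12] -> [11, 12]
  Merge [0, 0] + [11, 12] -> [0, 0, 11, 12]


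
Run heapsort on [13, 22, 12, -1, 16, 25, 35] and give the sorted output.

Build heap: [35, 22, 25, -1, 16, 13, 12]
Extract 35: [25, 22, 13, -1, 16, 12, 35]
Extract 25: [22, 16, 13, -1, 12, 25, 35]
Extract 22: [16, 12, 13, -1, 22, 25, 35]
Extract 16: [13, 12, -1, 16, 22, 25, 35]
Extract 13: [12, -1, 13, 16, 22, 25, 35]
Extract 12: [-1, 12, 13, 16, 22, 25, 35]


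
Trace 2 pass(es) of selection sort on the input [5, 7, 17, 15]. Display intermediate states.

Pass 1: Select minimum 5 at index 0, swap -> [5, 7, 17, 15]
Pass 2: Select minimum 7 at index 1, swap -> [5, 7, 17, 15]


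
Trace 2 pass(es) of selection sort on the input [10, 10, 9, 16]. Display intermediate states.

Pass 1: Select minimum 9 at index 2, swap -> [9, 10, 10, 16]
Pass 2: Select minimum 10 at index 1, swap -> [9, 10, 10, 16]


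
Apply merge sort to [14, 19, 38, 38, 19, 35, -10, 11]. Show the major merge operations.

Divide and conquer:
  Merge [14] + [19] -> [14, 19]
  Merge [38] + [38] -> [38, 38]
  Merge [14, 19] + [38, 38] -> [14, 19, 38, 38]
  Merge [19] + [35] -> [19, 35]
  Merge [-10] + [11] -> [-10, 11]
  Merge [19, 35] + [-10, 11] -> [-10, 11, 19, 35]
  Merge [14, 19, 38, 38] + [-10, 11, 19, 35] -> [-10, 11, 14, 19, 19, 35, 38, 38]


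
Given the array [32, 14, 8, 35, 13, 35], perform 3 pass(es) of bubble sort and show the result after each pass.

After pass 1: [14, 8, 32, 13, 35, 35] (3 swaps)
After pass 2: [8, 14, 13, 32, 35, 35] (2 swaps)
After pass 3: [8, 13, 14, 32, 35, 35] (1 swaps)
Total swaps: 6


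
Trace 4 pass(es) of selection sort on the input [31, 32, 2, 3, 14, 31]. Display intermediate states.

Pass 1: Select minimum 2 at index 2, swap -> [2, 32, 31, 3, 14, 31]
Pass 2: Select minimum 3 at index 3, swap -> [2, 3, 31, 32, 14, 31]
Pass 3: Select minimum 14 at index 4, swap -> [2, 3, 14, 32, 31, 31]
Pass 4: Select minimum 31 at index 4, swap -> [2, 3, 14, 31, 32, 31]


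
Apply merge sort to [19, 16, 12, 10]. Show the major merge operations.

Divide and conquer:
  Merge [19] + [16] -> [16, 19]
  Merge [12] + [10] -> [10, 12]
  Merge [16, 19] + [10, 12] -> [10, 12, 16, 19]


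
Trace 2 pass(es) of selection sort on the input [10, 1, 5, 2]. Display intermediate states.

Pass 1: Select minimum 1 at index 1, swap -> [1, 10, 5, 2]
Pass 2: Select minimum 2 at index 3, swap -> [1, 2, 5, 10]


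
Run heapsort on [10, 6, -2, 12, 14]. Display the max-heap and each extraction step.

Build heap: [14, 12, -2, 10, 6]
Extract 14: [12, 10, -2, 6, 14]
Extract 12: [10, 6, -2, 12, 14]
Extract 10: [6, -2, 10, 12, 14]
Extract 6: [-2, 6, 10, 12, 14]


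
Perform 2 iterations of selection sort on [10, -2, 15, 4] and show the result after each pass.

Pass 1: Select minimum -2 at index 1, swap -> [-2, 10, 15, 4]
Pass 2: Select minimum 4 at index 3, swap -> [-2, 4, 15, 10]


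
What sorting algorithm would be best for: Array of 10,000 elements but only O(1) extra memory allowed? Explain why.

Best choice: Heapsort
Reason: Heapsort rearranges the array in place using O(1) auxiliary space and still guarantees O(n log n) time; quicksort partitions in place but needs Theta(log n) stack space for recursion (O(n) in the worst case), and mergesort requires O(n) auxiliary space


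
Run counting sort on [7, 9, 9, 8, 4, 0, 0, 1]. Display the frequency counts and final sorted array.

Count array: [2, 1, 0, 0, 1, 0, 0, 1, 1, 2]
(count[i] = number of elements equal to i)
Cumulative count: [2, 3, 3, 3, 4, 4, 4, 5, 6, 8]
Sorted: [0, 0, 1, 4, 7, 8, 9, 9]


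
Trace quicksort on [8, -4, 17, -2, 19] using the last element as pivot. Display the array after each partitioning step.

Partition 1: pivot=19 at index 4 -> [8, -4, 17, -2, 19]
Partition 2: pivot=-2 at index 1 -> [-4, -2, 17, 8, 19]
Partition 3: pivot=8 at index 2 -> [-4, -2, 8, 17, 19]


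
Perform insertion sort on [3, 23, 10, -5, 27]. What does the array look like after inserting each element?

First element 3 is already 'sorted'
Insert 23: shifted 0 elements -> [3, 23, 10, -5, 27]
Insert 10: shifted 1 elements -> [3, 10, 23, -5, 27]
Insert -5: shifted 3 elements -> [-5, 3, 10, 23, 27]
Insert 27: shifted 0 elements -> [-5, 3, 10, 23, 27]


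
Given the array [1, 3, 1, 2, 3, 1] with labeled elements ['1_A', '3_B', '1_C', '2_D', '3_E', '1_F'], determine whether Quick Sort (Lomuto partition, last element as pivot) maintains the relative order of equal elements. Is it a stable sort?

Trace Quick Sort on the labeled array (the key is the number; the letter only tracks identity):
  Partition indices 0..5 around pivot 1_F -> [1_A, 1_C, 1_F, 2_D, 3_E, 3_B]
  Partition indices 0..1 around pivot 1_C -> [1_A, 1_C, 1_F, 2_D, 3_E, 3_B]
  Partition indices 3..5 around pivot 3_B -> [1_A, 1_C, 1_F, 2_D, 3_E, 3_B]
  Partition indices 3..4 around pivot 3_E -> [1_A, 1_C, 1_F, 2_D, 3_E, 3_B]
Final order: [1_A, 1_C, 1_F, 2_D, 3_E, 3_B]
Equal keys:
  value 1: originally 1_A, 1_C, 1_F; after sorting 1_A, 1_C, 1_F -> order preserved
  value 3: originally 3_B, 3_E; after sorting 3_E, 3_B -> order changed
Equal keys were reordered, so Quick Sort is not stable: partition swaps elements across long distances and can reorder equal keys. (One such input is enough; an unstable sort may happen to preserve order on other inputs, but it gives no guarantee.)
Answer: Not stable


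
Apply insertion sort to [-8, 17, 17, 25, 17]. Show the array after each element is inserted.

First element -8 is already 'sorted'
Insert 17: shifted 0 elements -> [-8, 17, 17, 25, 17]
Insert 17: shifted 0 elements -> [-8, 17, 17, 25, 17]
Insert 25: shifted 0 elements -> [-8, 17, 17, 25, 17]
Insert 17: shifted 1 elements -> [-8, 17, 17, 17, 25]


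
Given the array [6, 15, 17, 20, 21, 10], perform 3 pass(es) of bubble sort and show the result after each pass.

After pass 1: [6, 15, 17, 20, 10, 21] (1 swaps)
After pass 2: [6, 15, 17, 10, 20, 21] (1 swaps)
After pass 3: [6, 15, 10, 17, 20, 21] (1 swaps)
Total swaps: 3


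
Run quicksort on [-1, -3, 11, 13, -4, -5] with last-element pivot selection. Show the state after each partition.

Partition 1: pivot=-5 at index 0 -> [-5, -3, 11, 13, -4, -1]
Partition 2: pivot=-1 at index 3 -> [-5, -3, -4, -1, 11, 13]
Partition 3: pivot=-4 at index 1 -> [-5, -4, -3, -1, 11, 13]
Partition 4: pivot=13 at index 5 -> [-5, -4, -3, -1, 11, 13]


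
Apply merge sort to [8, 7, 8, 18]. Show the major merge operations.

Divide and conquer:
  Merge [8] + [7] -> [7, 8]
  Merge [8] + [18] -> [8, 18]
  Merge [7, 8] + [8, 18] -> [7, 8, 8, 18]


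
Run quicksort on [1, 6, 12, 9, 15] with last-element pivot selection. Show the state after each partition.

Partition 1: pivot=15 at index 4 -> [1, 6, 12, 9, 15]
Partition 2: pivot=9 at index 2 -> [1, 6, 9, 12, 15]
Partition 3: pivot=6 at index 1 -> [1, 6, 9, 12, 15]


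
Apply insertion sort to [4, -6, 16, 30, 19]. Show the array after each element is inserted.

First element 4 is already 'sorted'
Insert -6: shifted 1 elements -> [-6, 4, 16, 30, 19]
Insert 16: shifted 0 elements -> [-6, 4, 16, 30, 19]
Insert 30: shifted 0 elements -> [-6, 4, 16, 30, 19]
Insert 19: shifted 1 elements -> [-6, 4, 16, 19, 30]


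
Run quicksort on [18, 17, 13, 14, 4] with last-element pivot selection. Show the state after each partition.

Partition 1: pivot=4 at index 0 -> [4, 17, 13, 14, 18]
Partition 2: pivot=18 at index 4 -> [4, 17, 13, 14, 18]
Partition 3: pivot=14 at index 2 -> [4, 13, 14, 17, 18]


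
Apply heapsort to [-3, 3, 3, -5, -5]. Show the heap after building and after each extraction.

Build heap: [3, -3, 3, -5, -5]
Extract 3: [3, -3, -5, -5, 3]
Extract 3: [-3, -5, -5, 3, 3]
Extract -3: [-5, -5, -3, 3, 3]
Extract -5: [-5, -5, -3, 3, 3]


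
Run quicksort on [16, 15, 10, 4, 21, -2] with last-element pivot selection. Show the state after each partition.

Partition 1: pivot=-2 at index 0 -> [-2, 15, 10, 4, 21, 16]
Partition 2: pivot=16 at index 4 -> [-2, 15, 10, 4, 16, 21]
Partition 3: pivot=4 at index 1 -> [-2, 4, 10, 15, 16, 21]
Partition 4: pivot=15 at index 3 -> [-2, 4, 10, 15, 16, 21]


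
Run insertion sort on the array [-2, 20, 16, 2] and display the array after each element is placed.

First element -2 is already 'sorted'
Insert 20: shifted 0 elements -> [-2, 20, 16, 2]
Insert 16: shifted 1 elements -> [-2, 16, 20, 2]
Insert 2: shifted 2 elements -> [-2, 2, 16, 20]
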